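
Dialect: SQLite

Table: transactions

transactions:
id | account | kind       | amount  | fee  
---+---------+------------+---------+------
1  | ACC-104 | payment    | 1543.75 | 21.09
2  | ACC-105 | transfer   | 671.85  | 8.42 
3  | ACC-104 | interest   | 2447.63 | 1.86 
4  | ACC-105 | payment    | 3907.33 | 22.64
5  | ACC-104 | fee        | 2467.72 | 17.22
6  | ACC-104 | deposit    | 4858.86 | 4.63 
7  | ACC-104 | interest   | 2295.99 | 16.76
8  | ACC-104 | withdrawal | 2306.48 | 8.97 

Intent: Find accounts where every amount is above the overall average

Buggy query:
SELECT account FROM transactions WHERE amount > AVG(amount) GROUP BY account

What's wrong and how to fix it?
Bug: WHERE evaluates per row before aggregation, so AVG() is unavailable

Fix: Compute the overall average in a scalar subquery and compare each group's MIN against it in HAVING

Corrected query:
SELECT account FROM transactions GROUP BY account HAVING MIN(amount) > (SELECT AVG(amount) FROM transactions)

Result:
(no rows)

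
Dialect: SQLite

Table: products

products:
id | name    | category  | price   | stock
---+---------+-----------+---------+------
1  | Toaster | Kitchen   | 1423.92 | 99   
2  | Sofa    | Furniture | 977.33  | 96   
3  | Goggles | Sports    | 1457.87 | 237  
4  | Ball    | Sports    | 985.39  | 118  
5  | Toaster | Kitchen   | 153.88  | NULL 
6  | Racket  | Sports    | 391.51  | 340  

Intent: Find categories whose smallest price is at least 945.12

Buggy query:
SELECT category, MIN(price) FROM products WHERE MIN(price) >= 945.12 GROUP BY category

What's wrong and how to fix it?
Bug: Aggregates like MIN are computed per group after WHERE runs

Fix: Use HAVING for the per-group MIN condition

Corrected query:
SELECT category, MIN(price) FROM products GROUP BY category HAVING MIN(price) >= 945.12

Result:
category  | MIN(price)
----------+-----------
Furniture | 977.33    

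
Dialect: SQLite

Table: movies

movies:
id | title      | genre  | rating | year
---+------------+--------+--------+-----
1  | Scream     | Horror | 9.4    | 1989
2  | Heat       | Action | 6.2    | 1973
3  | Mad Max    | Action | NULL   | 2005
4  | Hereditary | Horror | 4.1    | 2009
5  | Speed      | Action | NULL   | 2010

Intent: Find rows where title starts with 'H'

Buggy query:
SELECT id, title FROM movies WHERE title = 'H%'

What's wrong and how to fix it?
Bug: '=' compares the literal string including the % character; pattern matching needs LIKE

Fix: Use LIKE for wildcard pattern matching

Corrected query:
SELECT id, title FROM movies WHERE title LIKE 'H%'

Result:
id | title     
---+-----------
2  | Heat      
4  | Hereditary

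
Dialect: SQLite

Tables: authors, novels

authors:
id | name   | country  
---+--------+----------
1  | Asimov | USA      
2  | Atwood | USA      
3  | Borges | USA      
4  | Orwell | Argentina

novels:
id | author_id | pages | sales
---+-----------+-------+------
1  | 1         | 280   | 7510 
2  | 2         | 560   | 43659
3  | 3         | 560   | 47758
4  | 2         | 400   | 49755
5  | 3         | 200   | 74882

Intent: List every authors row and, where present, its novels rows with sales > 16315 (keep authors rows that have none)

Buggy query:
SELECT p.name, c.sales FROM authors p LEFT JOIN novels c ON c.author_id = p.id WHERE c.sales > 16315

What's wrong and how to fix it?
Bug: A WHERE condition on the right-hand table after LEFT JOIN drops unmatched parents

Fix: Move the right-table condition into the ON clause so unmatched parents are kept

Corrected query:
SELECT p.name, c.sales FROM authors p LEFT JOIN novels c ON c.author_id = p.id AND c.sales > 16315

Result:
name   | sales
-------+------
Asimov | NULL 
Atwood | 43659
Atwood | 49755
Borges | 47758
Borges | 74882
Orwell | NULL 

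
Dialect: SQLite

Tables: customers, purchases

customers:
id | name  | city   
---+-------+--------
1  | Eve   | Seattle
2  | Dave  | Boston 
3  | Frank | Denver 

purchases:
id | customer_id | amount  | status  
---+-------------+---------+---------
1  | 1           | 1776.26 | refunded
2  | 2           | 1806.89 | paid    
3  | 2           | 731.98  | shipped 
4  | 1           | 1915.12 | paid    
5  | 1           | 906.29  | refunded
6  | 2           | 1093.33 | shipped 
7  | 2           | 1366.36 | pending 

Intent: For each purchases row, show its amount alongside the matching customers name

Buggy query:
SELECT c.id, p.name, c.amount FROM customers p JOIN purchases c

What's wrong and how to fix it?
Bug: Missing join condition: each purchases row is matched to all customers rows instead of just its own

Fix: Specify the join condition linking the foreign key to the parent id

Corrected query:
SELECT c.id, p.name, c.amount FROM customers p JOIN purchases c ON c.customer_id = p.id

Result:
id | name | amount 
---+------+--------
1  | Eve  | 1776.26
2  | Dave | 1806.89
3  | Dave | 731.98 
4  | Eve  | 1915.12
5  | Eve  | 906.29 
6  | Dave | 1093.33
7  | Dave | 1366.36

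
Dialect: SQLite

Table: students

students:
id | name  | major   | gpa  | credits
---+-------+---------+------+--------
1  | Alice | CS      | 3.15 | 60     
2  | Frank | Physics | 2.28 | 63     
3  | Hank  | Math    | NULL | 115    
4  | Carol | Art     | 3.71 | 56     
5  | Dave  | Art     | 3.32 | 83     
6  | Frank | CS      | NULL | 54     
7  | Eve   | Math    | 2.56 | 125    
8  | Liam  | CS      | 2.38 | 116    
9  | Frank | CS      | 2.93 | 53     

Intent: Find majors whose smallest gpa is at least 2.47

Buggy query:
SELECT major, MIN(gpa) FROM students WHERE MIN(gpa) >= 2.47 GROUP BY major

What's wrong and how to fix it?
Bug: Aggregates like MIN are computed per group after WHERE runs

Fix: Use HAVING for the per-group MIN condition

Corrected query:
SELECT major, MIN(gpa) FROM students GROUP BY major HAVING MIN(gpa) >= 2.47

Result:
major | MIN(gpa)
------+---------
Art   | 3.32    
Math  | 2.56    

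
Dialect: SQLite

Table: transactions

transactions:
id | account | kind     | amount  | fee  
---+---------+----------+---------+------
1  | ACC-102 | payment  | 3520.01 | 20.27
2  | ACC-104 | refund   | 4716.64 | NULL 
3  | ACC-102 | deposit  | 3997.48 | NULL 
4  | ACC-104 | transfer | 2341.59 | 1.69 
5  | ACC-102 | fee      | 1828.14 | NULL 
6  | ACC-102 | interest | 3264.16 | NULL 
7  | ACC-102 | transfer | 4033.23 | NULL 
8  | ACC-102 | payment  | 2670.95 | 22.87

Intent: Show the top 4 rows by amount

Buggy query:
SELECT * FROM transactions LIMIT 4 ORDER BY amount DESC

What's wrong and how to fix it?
Bug: ORDER BY cannot follow LIMIT; LIMIT is the final clause

Fix: Sort with ORDER BY, then apply LIMIT

Corrected query:
SELECT * FROM transactions ORDER BY amount DESC LIMIT 4

Result:
id | account | kind     | amount  | fee  
---+---------+----------+---------+------
2  | ACC-104 | refund   | 4716.64 | NULL 
7  | ACC-102 | transfer | 4033.23 | NULL 
3  | ACC-102 | deposit  | 3997.48 | NULL 
1  | ACC-102 | payment  | 3520.01 | 20.27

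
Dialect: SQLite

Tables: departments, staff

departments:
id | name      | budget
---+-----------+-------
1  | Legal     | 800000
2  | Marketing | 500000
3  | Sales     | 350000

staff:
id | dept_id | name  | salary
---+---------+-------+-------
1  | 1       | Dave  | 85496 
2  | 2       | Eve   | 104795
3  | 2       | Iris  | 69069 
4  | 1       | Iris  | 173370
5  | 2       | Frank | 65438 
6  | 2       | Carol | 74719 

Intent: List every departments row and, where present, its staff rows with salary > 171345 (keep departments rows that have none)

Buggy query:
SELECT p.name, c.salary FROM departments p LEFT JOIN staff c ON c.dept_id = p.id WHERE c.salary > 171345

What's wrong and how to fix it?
Bug: A WHERE condition on the right-hand table after LEFT JOIN drops unmatched parents

Fix: Put 'c.salary > 171345' in the JOIN's ON clause instead of WHERE

Corrected query:
SELECT p.name, c.salary FROM departments p LEFT JOIN staff c ON c.dept_id = p.id AND c.salary > 171345

Result:
name      | salary
----------+-------
Legal     | 173370
Marketing | NULL  
Sales     | NULL  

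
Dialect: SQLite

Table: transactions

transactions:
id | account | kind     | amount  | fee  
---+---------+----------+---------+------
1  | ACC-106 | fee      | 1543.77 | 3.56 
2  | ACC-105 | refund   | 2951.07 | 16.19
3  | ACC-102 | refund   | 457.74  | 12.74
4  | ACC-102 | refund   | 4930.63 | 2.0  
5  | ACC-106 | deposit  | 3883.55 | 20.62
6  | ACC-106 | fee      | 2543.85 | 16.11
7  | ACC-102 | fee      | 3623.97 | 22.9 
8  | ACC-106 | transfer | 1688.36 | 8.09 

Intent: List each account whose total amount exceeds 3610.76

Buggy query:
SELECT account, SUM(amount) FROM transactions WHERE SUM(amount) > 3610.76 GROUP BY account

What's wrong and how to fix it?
Bug: WHERE runs before GROUP BY, so aggregates aren't available there

Fix: Use HAVING (which filters groups after aggregation) instead of WHERE

Corrected query:
SELECT account, SUM(amount) FROM transactions GROUP BY account HAVING SUM(amount) > 3610.76

Result:
account | SUM(amount)
--------+------------
ACC-102 | 9012.34    
ACC-106 | 9659.53    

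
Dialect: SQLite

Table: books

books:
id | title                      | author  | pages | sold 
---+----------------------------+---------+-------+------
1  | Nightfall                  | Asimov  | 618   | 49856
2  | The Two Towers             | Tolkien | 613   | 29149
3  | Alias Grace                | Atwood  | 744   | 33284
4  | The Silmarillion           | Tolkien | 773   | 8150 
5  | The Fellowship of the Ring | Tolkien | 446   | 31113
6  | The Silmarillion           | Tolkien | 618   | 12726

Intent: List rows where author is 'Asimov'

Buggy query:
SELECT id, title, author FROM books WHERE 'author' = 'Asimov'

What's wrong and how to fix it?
Bug: 'author' in single quotes is a string literal, not the column; the comparison is literal-vs-literal and never true

Fix: Reference the column as author without single quotes

Corrected query:
SELECT id, title, author FROM books WHERE author = 'Asimov'

Result:
id | title     | author
---+-----------+-------
1  | Nightfall | Asimov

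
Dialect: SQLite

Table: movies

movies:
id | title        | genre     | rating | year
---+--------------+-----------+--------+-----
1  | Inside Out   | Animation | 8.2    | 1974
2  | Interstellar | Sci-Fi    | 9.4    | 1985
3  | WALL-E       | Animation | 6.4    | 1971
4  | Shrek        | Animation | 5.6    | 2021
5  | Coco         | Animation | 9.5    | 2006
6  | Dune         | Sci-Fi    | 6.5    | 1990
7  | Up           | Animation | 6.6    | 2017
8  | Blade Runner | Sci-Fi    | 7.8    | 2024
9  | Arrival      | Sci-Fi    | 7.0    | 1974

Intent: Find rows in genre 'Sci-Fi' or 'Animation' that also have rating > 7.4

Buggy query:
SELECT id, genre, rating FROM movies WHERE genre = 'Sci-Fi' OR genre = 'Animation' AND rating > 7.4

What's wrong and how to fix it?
Bug: AND binds tighter than OR, so this parses as genre = 'Sci-Fi' OR (genre = 'Animation' AND rating > 7.4)

Fix: Group the OR with parentheses (or use IN), then AND the threshold

Corrected query:
SELECT id, genre, rating FROM movies WHERE (genre = 'Sci-Fi' OR genre = 'Animation') AND rating > 7.4

Result:
id | genre     | rating
---+-----------+-------
1  | Animation | 8.2   
2  | Sci-Fi    | 9.4   
5  | Animation | 9.5   
8  | Sci-Fi    | 7.8   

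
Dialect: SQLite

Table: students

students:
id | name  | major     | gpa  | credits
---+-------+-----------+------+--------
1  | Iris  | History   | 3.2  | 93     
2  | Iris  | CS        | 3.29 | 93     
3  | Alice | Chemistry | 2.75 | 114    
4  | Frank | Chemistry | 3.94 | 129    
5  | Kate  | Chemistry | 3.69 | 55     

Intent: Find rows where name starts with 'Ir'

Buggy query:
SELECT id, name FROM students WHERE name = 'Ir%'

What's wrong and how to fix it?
Bug: Wildcards only work with LIKE; '=' treats '%' as a literal character

Fix: Replace '=' with LIKE so 'Ir%' is treated as a pattern

Corrected query:
SELECT id, name FROM students WHERE name LIKE 'Ir%'

Result:
id | name
---+-----
1  | Iris
2  | Iris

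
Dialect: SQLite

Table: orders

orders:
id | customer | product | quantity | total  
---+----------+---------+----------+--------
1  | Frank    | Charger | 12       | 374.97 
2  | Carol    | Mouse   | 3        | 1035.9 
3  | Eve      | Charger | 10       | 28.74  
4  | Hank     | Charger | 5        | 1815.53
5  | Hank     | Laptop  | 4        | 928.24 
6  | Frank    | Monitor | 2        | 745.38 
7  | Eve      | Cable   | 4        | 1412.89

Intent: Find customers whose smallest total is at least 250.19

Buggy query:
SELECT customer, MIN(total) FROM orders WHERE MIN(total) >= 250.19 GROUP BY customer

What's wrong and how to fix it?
Bug: Aggregates like MIN are computed per group after WHERE runs

Fix: Use HAVING for the per-group MIN condition

Corrected query:
SELECT customer, MIN(total) FROM orders GROUP BY customer HAVING MIN(total) >= 250.19

Result:
customer | MIN(total)
---------+-----------
Carol    | 1035.9    
Frank    | 374.97    
Hank     | 928.24    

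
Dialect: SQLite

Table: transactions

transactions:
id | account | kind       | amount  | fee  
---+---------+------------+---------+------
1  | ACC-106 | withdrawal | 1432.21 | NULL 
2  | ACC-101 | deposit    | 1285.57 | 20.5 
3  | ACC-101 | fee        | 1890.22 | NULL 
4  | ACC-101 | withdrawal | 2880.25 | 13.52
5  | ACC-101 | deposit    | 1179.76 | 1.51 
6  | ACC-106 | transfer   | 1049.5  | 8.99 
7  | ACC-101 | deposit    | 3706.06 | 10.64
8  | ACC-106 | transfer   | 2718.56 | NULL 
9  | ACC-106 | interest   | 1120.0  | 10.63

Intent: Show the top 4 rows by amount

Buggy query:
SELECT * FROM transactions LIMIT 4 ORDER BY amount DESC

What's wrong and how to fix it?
Bug: ORDER BY cannot follow LIMIT; LIMIT is the final clause

Fix: Swap the clauses: ORDER BY first, then LIMIT

Corrected query:
SELECT * FROM transactions ORDER BY amount DESC LIMIT 4

Result:
id | account | kind       | amount  | fee  
---+---------+------------+---------+------
7  | ACC-101 | deposit    | 3706.06 | 10.64
4  | ACC-101 | withdrawal | 2880.25 | 13.52
8  | ACC-106 | transfer   | 2718.56 | NULL 
3  | ACC-101 | fee        | 1890.22 | NULL 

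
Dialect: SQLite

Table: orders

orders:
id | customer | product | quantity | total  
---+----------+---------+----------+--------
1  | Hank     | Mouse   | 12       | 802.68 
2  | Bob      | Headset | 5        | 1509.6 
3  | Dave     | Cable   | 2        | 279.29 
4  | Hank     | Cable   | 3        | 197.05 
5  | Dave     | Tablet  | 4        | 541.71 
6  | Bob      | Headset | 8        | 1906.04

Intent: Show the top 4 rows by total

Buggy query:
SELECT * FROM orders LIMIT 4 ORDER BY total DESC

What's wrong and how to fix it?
Bug: ORDER BY cannot follow LIMIT; LIMIT is the final clause

Fix: Swap the clauses: ORDER BY first, then LIMIT

Corrected query:
SELECT * FROM orders ORDER BY total DESC LIMIT 4

Result:
id | customer | product | quantity | total  
---+----------+---------+----------+--------
6  | Bob      | Headset | 8        | 1906.04
2  | Bob      | Headset | 5        | 1509.6 
1  | Hank     | Mouse   | 12       | 802.68 
5  | Dave     | Tablet  | 4        | 541.71 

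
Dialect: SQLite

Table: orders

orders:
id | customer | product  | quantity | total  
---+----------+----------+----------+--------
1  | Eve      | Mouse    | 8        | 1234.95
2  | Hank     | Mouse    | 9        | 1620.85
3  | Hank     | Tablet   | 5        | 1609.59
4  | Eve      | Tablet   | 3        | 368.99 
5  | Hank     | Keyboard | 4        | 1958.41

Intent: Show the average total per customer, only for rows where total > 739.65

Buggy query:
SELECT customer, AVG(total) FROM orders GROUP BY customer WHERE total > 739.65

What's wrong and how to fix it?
Bug: Row-level WHERE must come before GROUP BY in the clause order

Fix: Place WHERE between FROM and GROUP BY

Corrected query:
SELECT customer, AVG(total) FROM orders WHERE total > 739.65 GROUP BY customer

Result:
customer | AVG(total) 
---------+------------
Eve      | 1234.95    
Hank     | 1729.616667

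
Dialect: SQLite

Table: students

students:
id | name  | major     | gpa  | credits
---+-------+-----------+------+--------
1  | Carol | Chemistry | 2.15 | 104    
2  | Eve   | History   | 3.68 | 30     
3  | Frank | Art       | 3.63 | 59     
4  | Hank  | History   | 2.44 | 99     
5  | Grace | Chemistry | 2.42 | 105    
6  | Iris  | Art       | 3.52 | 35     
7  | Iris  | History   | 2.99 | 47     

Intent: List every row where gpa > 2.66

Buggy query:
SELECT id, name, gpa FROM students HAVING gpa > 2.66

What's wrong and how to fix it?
Bug: HAVING filters the output of aggregation, but this query has no GROUP BY and no aggregate functions, so SQLite rejects it (HAVING clause on a non-aggregate query); the condition here is per row

Fix: Replace HAVING with WHERE since the condition applies to individual rows

Corrected query:
SELECT id, name, gpa FROM students WHERE gpa > 2.66

Result:
id | name  | gpa 
---+-------+-----
2  | Eve   | 3.68
3  | Frank | 3.63
6  | Iris  | 3.52
7  | Iris  | 2.99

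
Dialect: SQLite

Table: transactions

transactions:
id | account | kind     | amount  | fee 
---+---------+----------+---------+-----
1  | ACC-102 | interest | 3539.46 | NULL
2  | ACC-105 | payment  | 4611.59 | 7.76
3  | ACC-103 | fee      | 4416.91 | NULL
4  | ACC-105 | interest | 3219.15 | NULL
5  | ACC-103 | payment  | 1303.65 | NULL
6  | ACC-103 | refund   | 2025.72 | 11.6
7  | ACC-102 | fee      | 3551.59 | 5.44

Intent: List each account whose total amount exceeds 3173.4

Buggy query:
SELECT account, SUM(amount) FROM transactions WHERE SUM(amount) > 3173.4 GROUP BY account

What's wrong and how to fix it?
Bug: Aggregate functions cannot appear in a WHERE clause

Fix: Move the aggregate condition to a HAVING clause

Corrected query:
SELECT account, SUM(amount) FROM transactions GROUP BY account HAVING SUM(amount) > 3173.4

Result:
account | SUM(amount)
--------+------------
ACC-102 | 7091.05    
ACC-103 | 7746.28    
ACC-105 | 7830.74    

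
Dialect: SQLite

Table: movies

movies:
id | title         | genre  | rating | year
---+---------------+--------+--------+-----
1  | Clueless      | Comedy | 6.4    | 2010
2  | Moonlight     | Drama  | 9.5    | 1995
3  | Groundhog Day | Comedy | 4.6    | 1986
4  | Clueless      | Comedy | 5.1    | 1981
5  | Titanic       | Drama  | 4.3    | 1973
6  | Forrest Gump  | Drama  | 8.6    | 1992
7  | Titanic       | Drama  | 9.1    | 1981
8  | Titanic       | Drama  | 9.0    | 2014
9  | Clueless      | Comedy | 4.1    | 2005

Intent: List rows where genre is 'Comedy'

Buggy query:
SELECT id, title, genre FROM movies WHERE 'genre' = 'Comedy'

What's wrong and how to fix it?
Bug: 'genre' in single quotes is a string literal, not the column; the comparison is literal-vs-literal and never true

Fix: Remove the quotes around the column name (or use double quotes for an identifier)

Corrected query:
SELECT id, title, genre FROM movies WHERE genre = 'Comedy'

Result:
id | title         | genre 
---+---------------+-------
1  | Clueless      | Comedy
3  | Groundhog Day | Comedy
4  | Clueless      | Comedy
9  | Clueless      | Comedy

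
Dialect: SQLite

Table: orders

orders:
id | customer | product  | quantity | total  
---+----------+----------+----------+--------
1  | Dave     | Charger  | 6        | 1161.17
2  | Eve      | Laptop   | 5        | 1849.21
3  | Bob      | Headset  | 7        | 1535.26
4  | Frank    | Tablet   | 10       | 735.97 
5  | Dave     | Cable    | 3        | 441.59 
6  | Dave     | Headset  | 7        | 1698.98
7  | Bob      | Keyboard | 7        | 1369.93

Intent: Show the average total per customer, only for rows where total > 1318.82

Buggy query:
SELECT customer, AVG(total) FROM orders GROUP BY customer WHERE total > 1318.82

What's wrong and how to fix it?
Bug: Row-level WHERE must come before GROUP BY in the clause order

Fix: Move the WHERE clause before GROUP BY

Corrected query:
SELECT customer, AVG(total) FROM orders WHERE total > 1318.82 GROUP BY customer

Result:
customer | AVG(total)
---------+-----------
Bob      | 1452.595  
Dave     | 1698.98   
Eve      | 1849.21   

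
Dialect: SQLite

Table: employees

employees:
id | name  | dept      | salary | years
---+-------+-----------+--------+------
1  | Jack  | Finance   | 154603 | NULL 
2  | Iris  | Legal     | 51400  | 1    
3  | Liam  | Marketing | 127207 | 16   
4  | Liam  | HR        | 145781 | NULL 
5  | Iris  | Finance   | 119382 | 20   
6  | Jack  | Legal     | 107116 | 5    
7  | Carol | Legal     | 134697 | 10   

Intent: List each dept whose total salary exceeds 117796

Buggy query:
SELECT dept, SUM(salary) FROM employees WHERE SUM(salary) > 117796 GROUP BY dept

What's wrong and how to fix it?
Bug: Aggregate functions cannot appear in a WHERE clause

Fix: Move the aggregate condition to a HAVING clause

Corrected query:
SELECT dept, SUM(salary) FROM employees GROUP BY dept HAVING SUM(salary) > 117796

Result:
dept      | SUM(salary)
----------+------------
Finance   | 273985     
HR        | 145781     
Legal     | 293213     
Marketing | 127207     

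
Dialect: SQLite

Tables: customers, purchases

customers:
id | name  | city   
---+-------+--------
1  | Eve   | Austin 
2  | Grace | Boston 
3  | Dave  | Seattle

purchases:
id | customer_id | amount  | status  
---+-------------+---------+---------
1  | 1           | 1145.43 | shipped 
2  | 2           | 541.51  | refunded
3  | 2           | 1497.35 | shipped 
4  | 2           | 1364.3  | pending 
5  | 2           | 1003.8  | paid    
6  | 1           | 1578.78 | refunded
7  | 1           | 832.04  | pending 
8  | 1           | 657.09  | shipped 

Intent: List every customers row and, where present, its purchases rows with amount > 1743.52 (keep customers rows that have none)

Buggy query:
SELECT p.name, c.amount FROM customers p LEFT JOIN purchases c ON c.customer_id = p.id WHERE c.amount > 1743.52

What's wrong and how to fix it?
Bug: A WHERE condition on the right-hand table after LEFT JOIN drops unmatched parents

Fix: Put 'c.amount > 1743.52' in the JOIN's ON clause instead of WHERE

Corrected query:
SELECT p.name, c.amount FROM customers p LEFT JOIN purchases c ON c.customer_id = p.id AND c.amount > 1743.52

Result:
name  | amount
------+-------
Eve   | NULL  
Grace | NULL  
Dave  | NULL  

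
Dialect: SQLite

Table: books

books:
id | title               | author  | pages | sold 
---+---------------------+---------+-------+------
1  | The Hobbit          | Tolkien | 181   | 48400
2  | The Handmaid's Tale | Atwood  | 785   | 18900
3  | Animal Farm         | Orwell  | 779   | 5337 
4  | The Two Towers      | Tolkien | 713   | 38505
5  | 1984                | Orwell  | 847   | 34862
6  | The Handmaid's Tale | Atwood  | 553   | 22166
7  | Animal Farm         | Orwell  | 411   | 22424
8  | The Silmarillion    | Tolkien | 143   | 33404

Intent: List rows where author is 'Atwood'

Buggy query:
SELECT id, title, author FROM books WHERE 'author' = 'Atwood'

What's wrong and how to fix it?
Bug: Single quotes denote string literals in SQL; the column name is being compared as a constant string

Fix: Reference the column as author without single quotes

Corrected query:
SELECT id, title, author FROM books WHERE author = 'Atwood'

Result:
id | title               | author
---+---------------------+-------
2  | The Handmaid's Tale | Atwood
6  | The Handmaid's Tale | Atwood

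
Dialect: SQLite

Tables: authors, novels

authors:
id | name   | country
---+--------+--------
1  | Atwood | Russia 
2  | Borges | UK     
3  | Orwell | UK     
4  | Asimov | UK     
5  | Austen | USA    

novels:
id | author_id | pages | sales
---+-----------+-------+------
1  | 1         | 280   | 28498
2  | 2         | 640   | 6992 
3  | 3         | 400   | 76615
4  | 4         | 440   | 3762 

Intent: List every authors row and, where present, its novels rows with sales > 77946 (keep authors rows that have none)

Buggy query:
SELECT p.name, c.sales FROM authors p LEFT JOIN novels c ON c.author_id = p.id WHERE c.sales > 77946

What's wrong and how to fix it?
Bug: Filtering c.sales in WHERE discards the NULL rows produced by LEFT JOIN, turning it into an inner join

Fix: Move the right-table condition into the ON clause so unmatched parents are kept

Corrected query:
SELECT p.name, c.sales FROM authors p LEFT JOIN novels c ON c.author_id = p.id AND c.sales > 77946

Result:
name   | sales
-------+------
Atwood | NULL 
Borges | NULL 
Orwell | NULL 
Asimov | NULL 
Austen | NULL 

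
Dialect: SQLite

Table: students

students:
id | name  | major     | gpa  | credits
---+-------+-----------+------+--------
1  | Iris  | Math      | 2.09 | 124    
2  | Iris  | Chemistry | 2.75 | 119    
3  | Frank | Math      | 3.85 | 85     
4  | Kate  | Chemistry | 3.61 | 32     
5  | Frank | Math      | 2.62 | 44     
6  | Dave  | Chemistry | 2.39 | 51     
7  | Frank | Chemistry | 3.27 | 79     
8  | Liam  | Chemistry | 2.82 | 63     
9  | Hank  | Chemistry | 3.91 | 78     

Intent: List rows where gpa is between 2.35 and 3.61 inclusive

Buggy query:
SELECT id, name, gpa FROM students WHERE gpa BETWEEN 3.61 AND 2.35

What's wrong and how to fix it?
Bug: The bounds are reversed; BETWEEN a AND b requires a <= b to match anything

Fix: Swap the bounds so the smaller value comes first

Corrected query:
SELECT id, name, gpa FROM students WHERE gpa BETWEEN 2.35 AND 3.61

Result:
id | name  | gpa 
---+-------+-----
2  | Iris  | 2.75
4  | Kate  | 3.61
5  | Frank | 2.62
6  | Dave  | 2.39
7  | Frank | 3.27
8  | Liam  | 2.82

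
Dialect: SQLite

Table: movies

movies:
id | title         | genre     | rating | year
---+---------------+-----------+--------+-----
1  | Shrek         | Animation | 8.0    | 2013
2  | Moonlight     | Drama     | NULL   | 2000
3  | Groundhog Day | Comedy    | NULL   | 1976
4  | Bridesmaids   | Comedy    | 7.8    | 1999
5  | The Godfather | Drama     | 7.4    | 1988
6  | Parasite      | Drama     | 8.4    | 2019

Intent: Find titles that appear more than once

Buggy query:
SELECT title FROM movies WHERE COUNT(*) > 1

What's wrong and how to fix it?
Bug: WHERE can't reference COUNT(*); aggregates are computed after WHERE

Fix: Group first, then use HAVING for the count condition

Corrected query:
SELECT title FROM movies GROUP BY title HAVING COUNT(*) > 1

Result:
(no rows)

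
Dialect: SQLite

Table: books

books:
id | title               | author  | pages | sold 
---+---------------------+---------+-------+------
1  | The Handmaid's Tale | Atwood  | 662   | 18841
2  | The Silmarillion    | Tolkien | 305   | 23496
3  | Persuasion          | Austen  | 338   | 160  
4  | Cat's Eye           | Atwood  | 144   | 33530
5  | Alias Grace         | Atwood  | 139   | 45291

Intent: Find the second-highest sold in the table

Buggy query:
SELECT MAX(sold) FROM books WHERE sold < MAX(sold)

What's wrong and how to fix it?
Bug: MAX(sold) on the right of the comparison is an aggregate-in-WHERE error

Fix: Compute the overall MAX in a subquery, then take MAX of rows below it

Corrected query:
SELECT MAX(sold) FROM books WHERE sold < (SELECT MAX(sold) FROM books)

Result:
MAX(sold)
---------
33530    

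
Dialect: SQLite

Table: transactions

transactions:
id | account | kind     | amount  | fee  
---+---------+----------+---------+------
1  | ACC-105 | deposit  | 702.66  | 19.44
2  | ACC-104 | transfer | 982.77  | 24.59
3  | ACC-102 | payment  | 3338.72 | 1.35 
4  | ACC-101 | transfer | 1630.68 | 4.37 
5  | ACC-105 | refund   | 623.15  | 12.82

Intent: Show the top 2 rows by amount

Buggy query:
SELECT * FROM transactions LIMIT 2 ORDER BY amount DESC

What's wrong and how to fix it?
Bug: ORDER BY cannot follow LIMIT; LIMIT is the final clause

Fix: Sort with ORDER BY, then apply LIMIT

Corrected query:
SELECT * FROM transactions ORDER BY amount DESC LIMIT 2

Result:
id | account | kind     | amount  | fee 
---+---------+----------+---------+-----
3  | ACC-102 | payment  | 3338.72 | 1.35
4  | ACC-101 | transfer | 1630.68 | 4.37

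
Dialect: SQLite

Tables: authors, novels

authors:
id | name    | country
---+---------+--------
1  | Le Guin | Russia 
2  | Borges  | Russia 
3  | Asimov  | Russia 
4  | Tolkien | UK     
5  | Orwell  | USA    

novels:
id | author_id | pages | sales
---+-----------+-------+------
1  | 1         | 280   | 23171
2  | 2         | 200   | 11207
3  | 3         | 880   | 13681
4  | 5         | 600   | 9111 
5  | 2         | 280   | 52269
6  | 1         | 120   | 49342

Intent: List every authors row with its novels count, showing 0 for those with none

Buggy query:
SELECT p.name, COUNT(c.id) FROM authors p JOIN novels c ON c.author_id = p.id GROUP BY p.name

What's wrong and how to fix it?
Bug: INNER JOIN drops authors rows that have no matching novels rows

Fix: Switch to LEFT JOIN to retain unmatched parent rows

Corrected query:
SELECT p.name, COUNT(c.id) FROM authors p LEFT JOIN novels c ON c.author_id = p.id GROUP BY p.name

Result:
name    | COUNT(c.id)
--------+------------
Asimov  | 1          
Borges  | 2          
Le Guin | 2          
Orwell  | 1          
Tolkien | 0          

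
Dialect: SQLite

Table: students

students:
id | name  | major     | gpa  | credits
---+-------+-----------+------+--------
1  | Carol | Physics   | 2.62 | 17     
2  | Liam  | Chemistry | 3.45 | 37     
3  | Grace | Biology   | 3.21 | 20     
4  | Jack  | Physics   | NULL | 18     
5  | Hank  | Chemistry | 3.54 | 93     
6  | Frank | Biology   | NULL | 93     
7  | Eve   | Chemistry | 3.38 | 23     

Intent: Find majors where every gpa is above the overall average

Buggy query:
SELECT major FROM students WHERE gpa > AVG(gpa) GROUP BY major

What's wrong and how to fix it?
Bug: WHERE evaluates per row before aggregation, so AVG() is unavailable

Fix: Compute the overall average in a scalar subquery and compare each group's MIN against it in HAVING

Corrected query:
SELECT major FROM students GROUP BY major HAVING MIN(gpa) > (SELECT AVG(gpa) FROM students)

Result:
major    
---------
Chemistry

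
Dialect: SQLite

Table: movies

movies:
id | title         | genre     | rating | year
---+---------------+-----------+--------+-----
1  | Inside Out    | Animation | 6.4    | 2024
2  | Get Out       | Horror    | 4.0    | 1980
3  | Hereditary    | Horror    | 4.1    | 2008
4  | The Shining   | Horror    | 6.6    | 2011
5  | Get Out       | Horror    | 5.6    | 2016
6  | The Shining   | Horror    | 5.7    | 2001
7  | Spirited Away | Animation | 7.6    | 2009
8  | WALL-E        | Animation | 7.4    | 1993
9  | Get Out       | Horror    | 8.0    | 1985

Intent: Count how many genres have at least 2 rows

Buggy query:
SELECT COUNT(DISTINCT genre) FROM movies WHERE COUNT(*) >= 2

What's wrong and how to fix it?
Bug: COUNT(*) cannot appear in WHERE; the per-group count doesn't exist yet

Fix: Group first with HAVING COUNT(*) >= 2, then COUNT the resulting groups

Corrected query:
SELECT COUNT(*) FROM (SELECT genre FROM movies GROUP BY genre HAVING COUNT(*) >= 2)

Result:
COUNT(*)
--------
2       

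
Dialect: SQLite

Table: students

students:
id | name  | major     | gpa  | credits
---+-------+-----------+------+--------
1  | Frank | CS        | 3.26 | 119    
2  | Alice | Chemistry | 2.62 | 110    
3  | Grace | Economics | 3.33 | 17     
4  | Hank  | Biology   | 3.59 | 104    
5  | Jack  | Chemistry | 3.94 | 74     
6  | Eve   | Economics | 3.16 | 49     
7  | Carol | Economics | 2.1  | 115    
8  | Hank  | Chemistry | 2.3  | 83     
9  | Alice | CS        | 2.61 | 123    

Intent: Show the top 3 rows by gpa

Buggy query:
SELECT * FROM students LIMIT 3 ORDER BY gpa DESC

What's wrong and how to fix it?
Bug: ORDER BY cannot follow LIMIT; LIMIT is the final clause

Fix: Swap the clauses: ORDER BY first, then LIMIT

Corrected query:
SELECT * FROM students ORDER BY gpa DESC LIMIT 3

Result:
id | name  | major     | gpa  | credits
---+-------+-----------+------+--------
5  | Jack  | Chemistry | 3.94 | 74     
4  | Hank  | Biology   | 3.59 | 104    
3  | Grace | Economics | 3.33 | 17     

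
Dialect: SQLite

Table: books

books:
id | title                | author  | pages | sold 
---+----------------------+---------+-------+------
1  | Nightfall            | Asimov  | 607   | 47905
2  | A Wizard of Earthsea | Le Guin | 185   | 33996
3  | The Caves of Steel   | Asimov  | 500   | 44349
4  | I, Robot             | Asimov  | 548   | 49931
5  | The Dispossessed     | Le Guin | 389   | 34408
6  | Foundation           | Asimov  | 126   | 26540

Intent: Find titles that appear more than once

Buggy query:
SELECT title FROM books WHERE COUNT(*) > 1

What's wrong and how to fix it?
Bug: WHERE can't reference COUNT(*); aggregates are computed after WHERE

Fix: Group first, then use HAVING for the count condition

Corrected query:
SELECT title FROM books GROUP BY title HAVING COUNT(*) > 1

Result:
(no rows)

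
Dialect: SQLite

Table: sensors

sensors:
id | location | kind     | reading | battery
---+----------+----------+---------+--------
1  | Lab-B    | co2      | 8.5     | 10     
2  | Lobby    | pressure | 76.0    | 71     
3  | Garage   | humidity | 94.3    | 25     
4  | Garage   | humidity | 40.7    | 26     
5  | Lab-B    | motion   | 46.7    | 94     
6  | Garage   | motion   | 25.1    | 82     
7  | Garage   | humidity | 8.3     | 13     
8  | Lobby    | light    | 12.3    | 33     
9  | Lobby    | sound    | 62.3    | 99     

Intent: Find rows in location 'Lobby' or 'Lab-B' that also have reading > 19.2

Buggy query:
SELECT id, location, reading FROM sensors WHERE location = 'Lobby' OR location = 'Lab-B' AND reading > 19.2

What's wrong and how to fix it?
Bug: AND binds tighter than OR, so this parses as location = 'Lobby' OR (location = 'Lab-B' AND reading > 19.2)

Fix: Add parentheses around the OR so the AND applies to both alternatives

Corrected query:
SELECT id, location, reading FROM sensors WHERE (location = 'Lobby' OR location = 'Lab-B') AND reading > 19.2

Result:
id | location | reading
---+----------+--------
2  | Lobby    | 76     
5  | Lab-B    | 46.7   
9  | Lobby    | 62.3   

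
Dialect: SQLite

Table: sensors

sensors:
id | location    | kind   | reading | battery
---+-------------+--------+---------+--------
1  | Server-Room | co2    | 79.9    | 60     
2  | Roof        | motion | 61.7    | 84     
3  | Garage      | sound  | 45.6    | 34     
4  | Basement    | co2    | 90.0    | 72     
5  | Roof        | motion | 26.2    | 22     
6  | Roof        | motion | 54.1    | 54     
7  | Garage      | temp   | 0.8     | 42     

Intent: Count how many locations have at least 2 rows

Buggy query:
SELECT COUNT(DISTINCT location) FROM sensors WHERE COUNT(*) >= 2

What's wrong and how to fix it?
Bug: COUNT(*) cannot appear in WHERE; the per-group count doesn't exist yet

Fix: Group first with HAVING COUNT(*) >= 2, then COUNT the resulting groups

Corrected query:
SELECT COUNT(*) FROM (SELECT location FROM sensors GROUP BY location HAVING COUNT(*) >= 2)

Result:
COUNT(*)
--------
2       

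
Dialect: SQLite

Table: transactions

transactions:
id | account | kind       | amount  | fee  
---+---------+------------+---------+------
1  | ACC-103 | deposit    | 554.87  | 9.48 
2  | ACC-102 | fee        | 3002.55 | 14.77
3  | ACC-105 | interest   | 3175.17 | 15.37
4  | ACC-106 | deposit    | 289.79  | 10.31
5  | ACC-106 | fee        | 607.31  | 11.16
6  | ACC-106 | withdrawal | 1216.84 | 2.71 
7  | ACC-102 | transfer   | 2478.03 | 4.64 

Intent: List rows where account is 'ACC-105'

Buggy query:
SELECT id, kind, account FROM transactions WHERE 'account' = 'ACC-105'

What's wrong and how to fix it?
Bug: 'account' in single quotes is a string literal, not the column; the comparison is literal-vs-literal and never true

Fix: Reference the column as account without single quotes

Corrected query:
SELECT id, kind, account FROM transactions WHERE account = 'ACC-105'

Result:
id | kind     | account
---+----------+--------
3  | interest | ACC-105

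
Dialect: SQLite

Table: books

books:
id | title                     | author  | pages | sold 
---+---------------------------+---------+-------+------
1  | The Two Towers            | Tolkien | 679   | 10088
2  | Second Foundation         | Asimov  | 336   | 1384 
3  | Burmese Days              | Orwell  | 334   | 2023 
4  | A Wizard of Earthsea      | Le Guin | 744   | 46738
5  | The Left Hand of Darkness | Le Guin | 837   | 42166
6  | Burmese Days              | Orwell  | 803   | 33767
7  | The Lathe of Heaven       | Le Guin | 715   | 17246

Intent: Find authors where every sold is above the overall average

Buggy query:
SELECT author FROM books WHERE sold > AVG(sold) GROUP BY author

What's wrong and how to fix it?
Bug: WHERE evaluates per row before aggregation, so AVG() is unavailable

Fix: Compute the overall average in a scalar subquery and compare each group's MIN against it in HAVING

Corrected query:
SELECT author FROM books GROUP BY author HAVING MIN(sold) > (SELECT AVG(sold) FROM books)

Result:
(no rows)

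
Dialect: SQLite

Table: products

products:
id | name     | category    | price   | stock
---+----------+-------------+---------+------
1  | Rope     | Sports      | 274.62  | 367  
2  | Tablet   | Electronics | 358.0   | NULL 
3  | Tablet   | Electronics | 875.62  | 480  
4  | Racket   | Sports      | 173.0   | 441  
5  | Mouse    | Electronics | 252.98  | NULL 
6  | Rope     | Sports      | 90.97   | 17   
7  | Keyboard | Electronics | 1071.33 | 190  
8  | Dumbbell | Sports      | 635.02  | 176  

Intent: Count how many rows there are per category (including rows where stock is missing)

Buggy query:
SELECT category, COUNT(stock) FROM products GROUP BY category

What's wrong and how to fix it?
Bug: COUNT(stock) skips NULLs, so groups with missing stock are undercounted

Fix: Use COUNT(*) to count all rows regardless of NULL

Corrected query:
SELECT category, COUNT(*) FROM products GROUP BY category

Result:
category    | COUNT(*)
------------+---------
Electronics | 4       
Sports      | 4       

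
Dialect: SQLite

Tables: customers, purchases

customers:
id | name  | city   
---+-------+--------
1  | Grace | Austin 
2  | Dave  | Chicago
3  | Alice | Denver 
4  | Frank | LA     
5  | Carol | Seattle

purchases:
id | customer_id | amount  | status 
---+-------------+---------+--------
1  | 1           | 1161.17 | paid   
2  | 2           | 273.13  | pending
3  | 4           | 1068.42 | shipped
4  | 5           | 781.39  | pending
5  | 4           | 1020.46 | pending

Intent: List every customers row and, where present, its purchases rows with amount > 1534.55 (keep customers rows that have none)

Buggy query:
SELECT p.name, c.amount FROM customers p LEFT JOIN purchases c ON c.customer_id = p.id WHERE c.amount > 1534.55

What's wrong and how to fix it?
Bug: Filtering c.amount in WHERE discards the NULL rows produced by LEFT JOIN, turning it into an inner join

Fix: Put 'c.amount > 1534.55' in the JOIN's ON clause instead of WHERE

Corrected query:
SELECT p.name, c.amount FROM customers p LEFT JOIN purchases c ON c.customer_id = p.id AND c.amount > 1534.55

Result:
name  | amount
------+-------
Grace | NULL  
Dave  | NULL  
Alice | NULL  
Frank | NULL  
Carol | NULL  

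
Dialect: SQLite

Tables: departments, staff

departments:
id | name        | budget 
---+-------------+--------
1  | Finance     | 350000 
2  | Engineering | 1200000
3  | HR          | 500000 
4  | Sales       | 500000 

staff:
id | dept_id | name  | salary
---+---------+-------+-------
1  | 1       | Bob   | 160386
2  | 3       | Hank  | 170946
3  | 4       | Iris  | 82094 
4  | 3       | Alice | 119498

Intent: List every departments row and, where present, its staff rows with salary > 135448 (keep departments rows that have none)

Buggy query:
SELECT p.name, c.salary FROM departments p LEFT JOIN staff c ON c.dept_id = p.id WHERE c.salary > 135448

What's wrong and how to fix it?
Bug: Filtering c.salary in WHERE discards the NULL rows produced by LEFT JOIN, turning it into an inner join

Fix: Put 'c.salary > 135448' in the JOIN's ON clause instead of WHERE

Corrected query:
SELECT p.name, c.salary FROM departments p LEFT JOIN staff c ON c.dept_id = p.id AND c.salary > 135448

Result:
name        | salary
------------+-------
Finance     | 160386
Engineering | NULL  
HR          | 170946
Sales       | NULL  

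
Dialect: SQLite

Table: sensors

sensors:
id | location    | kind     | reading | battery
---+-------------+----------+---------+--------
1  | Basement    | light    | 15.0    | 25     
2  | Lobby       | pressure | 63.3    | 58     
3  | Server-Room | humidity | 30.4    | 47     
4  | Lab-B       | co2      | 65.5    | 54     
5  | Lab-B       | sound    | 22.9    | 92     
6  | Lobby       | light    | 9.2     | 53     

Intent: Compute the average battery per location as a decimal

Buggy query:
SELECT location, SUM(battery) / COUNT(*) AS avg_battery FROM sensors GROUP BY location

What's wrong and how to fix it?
Bug: SUM(battery) and COUNT(*) are both integers; the division truncates the fractional part

Fix: Multiply by 1.0 (or CAST to REAL) to force floating-point division

Corrected query:
SELECT location, SUM(battery) * 1.0 / COUNT(*) AS avg_battery FROM sensors GROUP BY location

Result:
location    | avg_battery
------------+------------
Basement    | 25         
Lab-B       | 73         
Lobby       | 55.5       
Server-Room | 47         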